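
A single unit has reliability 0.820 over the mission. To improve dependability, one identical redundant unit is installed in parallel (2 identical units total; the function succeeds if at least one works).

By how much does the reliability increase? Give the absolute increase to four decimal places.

0.1476

R_before = 0.820
R_after = 1 − (1 − 0.820)^2 = 0.9676
ΔR = 0.9676 − 0.820 = 0.1476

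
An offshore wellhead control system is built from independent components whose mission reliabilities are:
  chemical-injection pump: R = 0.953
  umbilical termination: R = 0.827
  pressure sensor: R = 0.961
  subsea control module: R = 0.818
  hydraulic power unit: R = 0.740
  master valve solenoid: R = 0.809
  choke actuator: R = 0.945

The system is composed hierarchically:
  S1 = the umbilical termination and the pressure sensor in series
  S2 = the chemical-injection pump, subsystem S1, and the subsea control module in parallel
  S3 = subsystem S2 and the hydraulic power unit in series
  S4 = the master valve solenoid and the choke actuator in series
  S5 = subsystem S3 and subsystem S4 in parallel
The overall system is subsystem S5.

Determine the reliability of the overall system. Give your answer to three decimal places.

Series (umbilical termination and pressure sensor): 0.82700 × 0.96100 = 0.79475
Parallel (chemical-injection pump, [0.79475], and subsea control module): 1 − (1 − 0.95300)(1 − 0.79475)(1 − 0.81800) = 0.99824
Series ([0.99824] and hydraulic power unit): 0.99824 × 0.74000 = 0.73870
Series (master valve solenoid and choke actuator): 0.80900 × 0.94500 = 0.76451
Parallel ([0.73870] and [0.76451]): 1 − (1 − 0.73870)(1 − 0.76451) = 0.938

0.938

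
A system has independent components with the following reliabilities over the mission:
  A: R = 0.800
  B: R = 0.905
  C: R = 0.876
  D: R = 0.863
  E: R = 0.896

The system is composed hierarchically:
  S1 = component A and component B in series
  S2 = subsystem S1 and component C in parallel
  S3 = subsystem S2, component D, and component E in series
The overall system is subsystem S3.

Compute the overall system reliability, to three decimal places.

Series (A and B): 0.80000 × 0.90500 = 0.72400
Parallel ([0.72400] and C): 1 − (1 − 0.72400)(1 − 0.87600) = 0.96578
Series ([0.96578], D, and E): 0.96578 × 0.86300 × 0.89600 = 0.747

0.747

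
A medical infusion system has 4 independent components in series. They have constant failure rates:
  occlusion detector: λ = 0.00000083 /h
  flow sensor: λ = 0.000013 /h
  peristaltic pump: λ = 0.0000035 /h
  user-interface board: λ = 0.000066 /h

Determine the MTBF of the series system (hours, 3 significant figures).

12000

Series of exponential components: λ_sys = Σ λ_i
λ_sys = 0.00000083 + 0.000013 + 0.0000035 + 0.000066 = 8.3330e-05 /h
MTBF = 1 / λ_sys = 12000 h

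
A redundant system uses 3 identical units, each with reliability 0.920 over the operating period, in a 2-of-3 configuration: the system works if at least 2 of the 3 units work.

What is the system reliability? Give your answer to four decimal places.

R = Σ_{i=2}^{3} C(3,i) p^i (1−p)^{3−i} with p = 0.920
C(3,2)·0.920^2·0.080^1 = 0.203136
C(3,3)·0.920^3·0.080^0 = 0.778688
Sum = 0.9818

0.9818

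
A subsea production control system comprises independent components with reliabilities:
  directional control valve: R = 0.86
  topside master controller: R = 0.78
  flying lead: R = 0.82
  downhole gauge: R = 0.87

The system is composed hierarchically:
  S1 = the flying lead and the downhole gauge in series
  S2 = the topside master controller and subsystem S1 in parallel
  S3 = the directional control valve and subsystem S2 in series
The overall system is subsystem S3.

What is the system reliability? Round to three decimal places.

Series (flying lead and downhole gauge): 0.82000 × 0.87000 = 0.71340
Parallel (topside master controller and [0.71340]): 1 − (1 − 0.78000)(1 − 0.71340) = 0.93695
Series (directional control valve and [0.93695]): 0.86000 × 0.93695 = 0.806

0.806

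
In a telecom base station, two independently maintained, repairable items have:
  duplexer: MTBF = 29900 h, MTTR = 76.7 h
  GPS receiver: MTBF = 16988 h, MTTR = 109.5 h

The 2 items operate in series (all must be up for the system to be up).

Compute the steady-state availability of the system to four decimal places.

A(duplexer) = MTBF/(MTBF+MTTR) = 29900/(29900+76.7) = 0.997441
A(GPS receiver) = MTBF/(MTBF+MTTR) = 16988/(16988+109.5) = 0.993596
Series availability: 0.997441 × 0.993596 = 0.9911

0.9911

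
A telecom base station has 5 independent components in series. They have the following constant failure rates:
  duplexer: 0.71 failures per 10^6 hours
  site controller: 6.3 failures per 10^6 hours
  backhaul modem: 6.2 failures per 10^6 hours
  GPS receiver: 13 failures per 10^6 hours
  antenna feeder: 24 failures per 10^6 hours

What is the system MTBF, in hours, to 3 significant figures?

Series of exponential components: λ_sys = Σ λ_i
λ_sys = 0.00000071 + 0.0000063 + 0.0000062 + 0.000013 + 0.000024 = 5.0210e-05 /h
MTBF = 1 / λ_sys = 19900 h

19900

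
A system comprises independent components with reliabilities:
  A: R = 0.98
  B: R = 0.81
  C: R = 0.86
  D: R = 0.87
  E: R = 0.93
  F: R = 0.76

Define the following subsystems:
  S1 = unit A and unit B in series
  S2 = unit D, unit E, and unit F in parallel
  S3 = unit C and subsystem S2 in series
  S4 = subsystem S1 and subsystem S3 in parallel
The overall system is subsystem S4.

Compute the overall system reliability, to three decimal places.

0.971

Series (A and B): 0.98000 × 0.81000 = 0.79380
Parallel (D, E, and F): 1 − (1 − 0.87000)(1 − 0.93000)(1 − 0.76000) = 0.99782
Series (C and [0.99782]): 0.86000 × 0.99782 = 0.85813
Parallel ([0.79380] and [0.85813]): 1 − (1 − 0.79380)(1 − 0.85813) = 0.971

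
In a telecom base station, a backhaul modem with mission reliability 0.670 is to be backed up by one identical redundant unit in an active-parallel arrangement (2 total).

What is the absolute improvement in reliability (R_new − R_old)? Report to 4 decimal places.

0.2211

R_before = 0.670
R_after = 1 − (1 − 0.670)^2 = 0.8911
ΔR = 0.8911 − 0.670 = 0.2211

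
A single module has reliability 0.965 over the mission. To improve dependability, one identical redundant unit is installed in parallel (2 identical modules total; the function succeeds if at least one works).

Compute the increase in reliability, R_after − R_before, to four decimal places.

0.0338

R_before = 0.965
R_after = 1 − (1 − 0.965)^2 = 0.9988
ΔR = 0.9988 − 0.965 = 0.0338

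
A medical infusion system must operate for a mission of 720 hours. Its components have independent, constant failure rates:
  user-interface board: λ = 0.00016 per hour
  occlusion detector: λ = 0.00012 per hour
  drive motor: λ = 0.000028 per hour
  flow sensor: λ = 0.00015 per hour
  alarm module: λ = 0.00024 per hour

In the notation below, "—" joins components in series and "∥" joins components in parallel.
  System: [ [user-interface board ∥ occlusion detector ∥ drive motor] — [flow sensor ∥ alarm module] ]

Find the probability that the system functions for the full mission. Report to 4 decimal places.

0.9836

R(user-interface board) = exp(−0.00016 × 720) = 0.891188
R(occlusion detector) = exp(−0.00012 × 720) = 0.917227
R(drive motor) = exp(−0.000028 × 720) = 0.980042
R(flow sensor) = exp(−0.00015 × 720) = 0.897628
R(alarm module) = exp(−0.00024 × 720) = 0.841306
Parallel (user-interface board, occlusion detector, and drive motor): 1 − (1 − 0.891188)(1 − 0.917227)(1 − 0.980042) = 0.999820
Parallel (flow sensor and alarm module): 1 − (1 − 0.897628)(1 − 0.841306) = 0.983754
Series ([0.999820] and [0.983754]): 0.999820 × 0.983754 = 0.9836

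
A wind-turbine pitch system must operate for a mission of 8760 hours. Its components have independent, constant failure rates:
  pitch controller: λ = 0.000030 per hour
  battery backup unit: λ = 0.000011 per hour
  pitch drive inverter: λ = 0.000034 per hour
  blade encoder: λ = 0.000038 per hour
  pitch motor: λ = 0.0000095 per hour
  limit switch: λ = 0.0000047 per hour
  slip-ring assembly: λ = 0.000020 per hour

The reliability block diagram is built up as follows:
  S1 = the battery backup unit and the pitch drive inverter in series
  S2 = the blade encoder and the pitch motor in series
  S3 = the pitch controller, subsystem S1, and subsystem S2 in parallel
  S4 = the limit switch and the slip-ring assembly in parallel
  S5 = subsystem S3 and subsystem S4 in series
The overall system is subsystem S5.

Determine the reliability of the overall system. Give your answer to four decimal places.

0.9681

R(pitch controller) = exp(−0.000030 × 8760) = 0.768896
R(battery backup unit) = exp(−0.000011 × 8760) = 0.908137
R(pitch drive inverter) = exp(−0.000034 × 8760) = 0.742420
R(blade encoder) = exp(−0.000038 × 8760) = 0.716856
R(pitch motor) = exp(−0.0000095 × 8760) = 0.920149
R(limit switch) = exp(−0.0000047 × 8760) = 0.959664
R(slip-ring assembly) = exp(−0.000020 × 8760) = 0.839289
Series (battery backup unit and pitch drive inverter): 0.908137 × 0.742420 = 0.674219
Series (blade encoder and pitch motor): 0.716856 × 0.920149 = 0.659614
Parallel (pitch controller, [0.674219], and [0.659614]): 1 − (1 − 0.768896)(1 − 0.674219)(1 − 0.659614) = 0.974373
Parallel (limit switch and slip-ring assembly): 1 − (1 − 0.959664)(1 − 0.839289) = 0.993518
Series ([0.974373] and [0.993518]): 0.974373 × 0.993518 = 0.9681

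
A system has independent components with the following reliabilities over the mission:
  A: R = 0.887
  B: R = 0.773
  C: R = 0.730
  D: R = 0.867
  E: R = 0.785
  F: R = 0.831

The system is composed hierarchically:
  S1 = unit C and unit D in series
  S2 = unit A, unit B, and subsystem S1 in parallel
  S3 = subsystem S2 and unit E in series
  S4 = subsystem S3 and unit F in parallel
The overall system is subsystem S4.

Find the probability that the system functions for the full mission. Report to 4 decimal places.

Series (C and D): 0.730000 × 0.867000 = 0.632910
Parallel (A, B, and [0.632910]): 1 − (1 − 0.887000)(1 − 0.773000)(1 − 0.632910) = 0.990584
Series ([0.990584] and E): 0.990584 × 0.785000 = 0.777608
Parallel ([0.777608] and F): 1 − (1 − 0.777608)(1 − 0.831000) = 0.9624

0.9624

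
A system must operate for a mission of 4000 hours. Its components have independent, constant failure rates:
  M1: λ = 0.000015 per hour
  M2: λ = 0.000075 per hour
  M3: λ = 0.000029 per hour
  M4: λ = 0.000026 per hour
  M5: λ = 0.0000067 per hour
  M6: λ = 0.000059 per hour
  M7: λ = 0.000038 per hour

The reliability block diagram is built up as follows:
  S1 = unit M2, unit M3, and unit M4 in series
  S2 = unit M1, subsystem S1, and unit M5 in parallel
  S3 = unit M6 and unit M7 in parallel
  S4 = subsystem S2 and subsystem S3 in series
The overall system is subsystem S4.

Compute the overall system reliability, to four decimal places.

R(M1) = exp(−0.000015 × 4000) = 0.941765
R(M2) = exp(−0.000075 × 4000) = 0.740818
R(M3) = exp(−0.000029 × 4000) = 0.890475
R(M4) = exp(−0.000026 × 4000) = 0.901225
R(M5) = exp(−0.0000067 × 4000) = 0.973556
R(M6) = exp(−0.000059 × 4000) = 0.789781
R(M7) = exp(−0.000038 × 4000) = 0.858988
Series (M2, M3, and M4): 0.740818 × 0.890475 × 0.901225 = 0.594520
Parallel (M1, [0.594520], and M5): 1 − (1 − 0.941765)(1 − 0.594520)(1 − 0.973556) = 0.999376
Parallel (M6 and M7): 1 − (1 − 0.789781)(1 − 0.858988) = 0.970357
Series ([0.999376] and [0.970357]): 0.999376 × 0.970357 = 0.9698

0.9698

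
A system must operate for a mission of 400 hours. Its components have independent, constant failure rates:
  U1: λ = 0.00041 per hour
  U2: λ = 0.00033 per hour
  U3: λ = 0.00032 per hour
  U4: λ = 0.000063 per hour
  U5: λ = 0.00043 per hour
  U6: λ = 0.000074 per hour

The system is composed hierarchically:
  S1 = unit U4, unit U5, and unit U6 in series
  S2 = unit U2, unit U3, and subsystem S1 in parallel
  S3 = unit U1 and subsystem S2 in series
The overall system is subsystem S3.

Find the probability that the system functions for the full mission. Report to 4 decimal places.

R(U1) = exp(−0.00041 × 400) = 0.848742
R(U2) = exp(−0.00033 × 400) = 0.876341
R(U3) = exp(−0.00032 × 400) = 0.879853
R(U4) = exp(−0.000063 × 400) = 0.975115
R(U5) = exp(−0.00043 × 400) = 0.841979
R(U6) = exp(−0.000074 × 400) = 0.970834
Series (U4, U5, and U6): 0.975115 × 0.841979 × 0.970834 = 0.797080
Parallel (U2, U3, and [0.797080]): 1 − (1 − 0.876341)(1 − 0.879853)(1 − 0.797080) = 0.996985
Series (U1 and [0.996985]): 0.848742 × 0.996985 = 0.8462

0.8462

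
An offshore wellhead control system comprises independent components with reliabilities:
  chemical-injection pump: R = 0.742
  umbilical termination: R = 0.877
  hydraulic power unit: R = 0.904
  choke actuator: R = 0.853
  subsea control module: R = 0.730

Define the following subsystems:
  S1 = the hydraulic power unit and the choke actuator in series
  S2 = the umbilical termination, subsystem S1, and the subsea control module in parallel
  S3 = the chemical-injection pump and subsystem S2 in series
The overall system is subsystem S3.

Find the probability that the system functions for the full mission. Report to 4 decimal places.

Series (hydraulic power unit and choke actuator): 0.904000 × 0.853000 = 0.771112
Parallel (umbilical termination, [0.771112], and subsea control module): 1 − (1 − 0.877000)(1 − 0.771112)(1 − 0.730000) = 0.992399
Series (chemical-injection pump and [0.992399]): 0.742000 × 0.992399 = 0.7364

0.7364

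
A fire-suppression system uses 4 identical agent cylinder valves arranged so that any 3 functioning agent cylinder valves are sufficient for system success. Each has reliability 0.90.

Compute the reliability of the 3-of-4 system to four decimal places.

R = Σ_{i=3}^{4} C(4,i) p^i (1−p)^{4−i} with p = 0.90
C(4,3)·0.90^3·0.10^1 = 0.291600
C(4,4)·0.90^4·0.10^0 = 0.656100
Sum = 0.9477

0.9477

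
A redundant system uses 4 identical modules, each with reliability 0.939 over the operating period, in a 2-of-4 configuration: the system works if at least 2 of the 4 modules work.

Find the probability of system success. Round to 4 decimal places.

R = Σ_{i=2}^{4} C(4,i) p^i (1−p)^{4−i} with p = 0.939
C(4,2)·0.939^2·0.061^2 = 0.019685
C(4,3)·0.939^3·0.061^1 = 0.202016
C(4,4)·0.939^4·0.061^0 = 0.777432
Sum = 0.9991

0.9991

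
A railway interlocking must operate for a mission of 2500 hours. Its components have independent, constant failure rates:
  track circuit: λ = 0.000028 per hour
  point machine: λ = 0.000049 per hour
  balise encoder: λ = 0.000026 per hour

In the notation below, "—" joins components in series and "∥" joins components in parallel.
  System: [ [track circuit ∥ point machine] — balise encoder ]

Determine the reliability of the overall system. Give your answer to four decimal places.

0.9298

R(track circuit) = exp(−0.000028 × 2500) = 0.932394
R(point machine) = exp(−0.000049 × 2500) = 0.884706
R(balise encoder) = exp(−0.000026 × 2500) = 0.937067
Parallel (track circuit and point machine): 1 − (1 − 0.932394)(1 − 0.884706) = 0.992205
Series ([0.992205] and balise encoder): 0.992205 × 0.937067 = 0.9298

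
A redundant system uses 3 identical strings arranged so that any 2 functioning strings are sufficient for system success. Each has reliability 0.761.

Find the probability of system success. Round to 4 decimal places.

0.8559

R = Σ_{i=2}^{3} C(3,i) p^i (1−p)^{3−i} with p = 0.761
C(3,2)·0.761^2·0.239^1 = 0.415230
C(3,3)·0.761^3·0.239^0 = 0.440711
Sum = 0.8559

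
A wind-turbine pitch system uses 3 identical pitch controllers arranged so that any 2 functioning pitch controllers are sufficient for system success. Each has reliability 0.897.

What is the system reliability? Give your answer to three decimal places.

R = Σ_{i=2}^{3} C(3,i) p^i (1−p)^{3−i} with p = 0.897
C(3,2)·0.897^2·0.103^1 = 0.24862
C(3,3)·0.897^3·0.103^0 = 0.72173
Sum = 0.970

0.970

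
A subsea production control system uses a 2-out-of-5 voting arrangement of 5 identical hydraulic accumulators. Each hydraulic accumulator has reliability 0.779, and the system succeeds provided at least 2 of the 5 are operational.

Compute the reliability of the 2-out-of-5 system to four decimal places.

R = Σ_{i=2}^{5} C(5,i) p^i (1−p)^{5−i} with p = 0.779
C(5,2)·0.779^2·0.221^3 = 0.065502
C(5,3)·0.779^3·0.221^2 = 0.230886
C(5,4)·0.779^4·0.221^1 = 0.406923
C(5,5)·0.779^5·0.221^0 = 0.286871
Sum = 0.9902

0.9902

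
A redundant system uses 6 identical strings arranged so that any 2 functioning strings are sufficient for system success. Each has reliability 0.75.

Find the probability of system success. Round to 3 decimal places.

0.995

R = Σ_{i=2}^{6} C(6,i) p^i (1−p)^{6−i} with p = 0.75
C(6,2)·0.75^2·0.25^4 = 0.03296
C(6,3)·0.75^3·0.25^3 = 0.13184
C(6,4)·0.75^4·0.25^2 = 0.29663
C(6,5)·0.75^5·0.25^1 = 0.35596
C(6,6)·0.75^6·0.25^0 = 0.17798
Sum = 0.995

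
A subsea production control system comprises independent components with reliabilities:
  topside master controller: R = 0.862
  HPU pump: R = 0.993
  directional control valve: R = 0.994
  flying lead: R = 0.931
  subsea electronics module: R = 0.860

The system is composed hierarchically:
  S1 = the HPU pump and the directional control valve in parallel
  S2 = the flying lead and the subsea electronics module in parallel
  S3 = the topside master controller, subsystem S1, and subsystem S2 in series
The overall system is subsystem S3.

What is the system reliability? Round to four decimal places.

0.8536

Parallel (HPU pump and directional control valve): 1 − (1 − 0.993000)(1 − 0.994000) = 0.999958
Parallel (flying lead and subsea electronics module): 1 − (1 − 0.931000)(1 − 0.860000) = 0.990340
Series (topside master controller, [0.999958], and [0.990340]): 0.862000 × 0.999958 × 0.990340 = 0.8536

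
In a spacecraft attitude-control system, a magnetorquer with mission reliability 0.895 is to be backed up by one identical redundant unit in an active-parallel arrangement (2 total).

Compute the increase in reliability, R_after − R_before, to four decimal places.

0.0940

R_before = 0.895
R_after = 1 − (1 − 0.895)^2 = 0.9890
ΔR = 0.9890 − 0.895 = 0.0940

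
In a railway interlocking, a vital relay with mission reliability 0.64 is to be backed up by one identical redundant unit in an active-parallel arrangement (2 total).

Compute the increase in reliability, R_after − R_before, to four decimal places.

R_before = 0.64
R_after = 1 − (1 − 0.64)^2 = 0.8704
ΔR = 0.8704 − 0.64 = 0.2304

0.2304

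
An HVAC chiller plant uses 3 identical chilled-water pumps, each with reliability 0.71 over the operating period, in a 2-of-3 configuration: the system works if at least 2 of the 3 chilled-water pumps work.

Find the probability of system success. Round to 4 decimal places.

0.7965

R = Σ_{i=2}^{3} C(3,i) p^i (1−p)^{3−i} with p = 0.71
C(3,2)·0.71^2·0.29^1 = 0.438567
C(3,3)·0.71^3·0.29^0 = 0.357911
Sum = 0.7965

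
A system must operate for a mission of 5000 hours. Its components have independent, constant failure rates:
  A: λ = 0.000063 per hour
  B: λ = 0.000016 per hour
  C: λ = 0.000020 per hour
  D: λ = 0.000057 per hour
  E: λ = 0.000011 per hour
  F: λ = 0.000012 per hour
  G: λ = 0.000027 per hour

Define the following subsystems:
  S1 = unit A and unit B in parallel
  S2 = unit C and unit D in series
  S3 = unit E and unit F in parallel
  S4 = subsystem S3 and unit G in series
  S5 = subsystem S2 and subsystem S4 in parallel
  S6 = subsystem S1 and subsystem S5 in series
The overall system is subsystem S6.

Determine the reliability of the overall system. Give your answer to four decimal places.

0.9389

R(A) = exp(−0.000063 × 5000) = 0.729789
R(B) = exp(−0.000016 × 5000) = 0.923116
R(C) = exp(−0.000020 × 5000) = 0.904837
R(D) = exp(−0.000057 × 5000) = 0.752014
R(E) = exp(−0.000011 × 5000) = 0.946485
R(F) = exp(−0.000012 × 5000) = 0.941765
R(G) = exp(−0.000027 × 5000) = 0.873716
Parallel (A and B): 1 − (1 − 0.729789)(1 − 0.923116) = 0.979225
Series (C and D): 0.904837 × 0.752014 = 0.680450
Parallel (E and F): 1 − (1 − 0.946485)(1 − 0.941765) = 0.996884
Series ([0.996884] and G): 0.996884 × 0.873716 = 0.870994
Parallel ([0.680450] and [0.870994]): 1 − (1 − 0.680450)(1 − 0.870994) = 0.958776
Series ([0.979225] and [0.958776]): 0.979225 × 0.958776 = 0.9389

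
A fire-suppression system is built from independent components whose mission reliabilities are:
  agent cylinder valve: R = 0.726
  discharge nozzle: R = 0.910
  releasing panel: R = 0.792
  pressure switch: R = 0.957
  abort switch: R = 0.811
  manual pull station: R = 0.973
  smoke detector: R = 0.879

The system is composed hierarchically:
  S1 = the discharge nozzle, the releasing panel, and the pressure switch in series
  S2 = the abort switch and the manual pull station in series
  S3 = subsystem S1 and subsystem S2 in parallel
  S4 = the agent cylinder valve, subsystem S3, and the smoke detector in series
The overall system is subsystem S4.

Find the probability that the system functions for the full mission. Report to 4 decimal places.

Series (discharge nozzle, releasing panel, and pressure switch): 0.910000 × 0.792000 × 0.957000 = 0.689729
Series (abort switch and manual pull station): 0.811000 × 0.973000 = 0.789103
Parallel ([0.689729] and [0.789103]): 1 − (1 − 0.689729)(1 − 0.789103) = 0.934565
Series (agent cylinder valve, [0.934565], and smoke detector): 0.726000 × 0.934565 × 0.879000 = 0.5964

0.5964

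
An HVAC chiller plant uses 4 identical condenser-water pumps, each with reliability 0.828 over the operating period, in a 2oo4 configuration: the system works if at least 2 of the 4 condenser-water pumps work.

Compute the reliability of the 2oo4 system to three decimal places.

R = Σ_{i=2}^{4} C(4,i) p^i (1−p)^{4−i} with p = 0.828
C(4,2)·0.828^2·0.172^2 = 0.12169
C(4,3)·0.828^3·0.172^1 = 0.39055
C(4,4)·0.828^4·0.172^0 = 0.47003
Sum = 0.982

0.982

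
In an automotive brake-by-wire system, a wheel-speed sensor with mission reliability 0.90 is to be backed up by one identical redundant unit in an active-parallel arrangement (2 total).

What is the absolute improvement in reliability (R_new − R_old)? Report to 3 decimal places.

0.090

R_before = 0.90
R_after = 1 − (1 − 0.90)^2 = 0.990
ΔR = 0.990 − 0.90 = 0.090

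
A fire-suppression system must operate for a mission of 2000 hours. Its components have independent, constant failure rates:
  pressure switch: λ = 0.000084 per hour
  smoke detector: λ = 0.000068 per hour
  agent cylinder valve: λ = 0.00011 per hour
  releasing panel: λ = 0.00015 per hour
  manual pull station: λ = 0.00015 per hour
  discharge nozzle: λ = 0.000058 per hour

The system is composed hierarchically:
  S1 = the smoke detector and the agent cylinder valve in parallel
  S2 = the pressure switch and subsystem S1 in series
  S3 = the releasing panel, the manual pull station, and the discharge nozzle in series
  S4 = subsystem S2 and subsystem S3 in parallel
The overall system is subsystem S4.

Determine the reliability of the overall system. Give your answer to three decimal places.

R(pressure switch) = exp(−0.000084 × 2000) = 0.84535
R(smoke detector) = exp(−0.000068 × 2000) = 0.87284
R(agent cylinder valve) = exp(−0.00011 × 2000) = 0.80252
R(releasing panel) = exp(−0.00015 × 2000) = 0.74082
R(manual pull station) = exp(−0.00015 × 2000) = 0.74082
R(discharge nozzle) = exp(−0.000058 × 2000) = 0.89048
Parallel (smoke detector and agent cylinder valve): 1 − (1 − 0.87284)(1 − 0.80252) = 0.97489
Series (pressure switch and [0.97489]): 0.84535 × 0.97489 = 0.82412
Series (releasing panel, manual pull station, and discharge nozzle): 0.74082 × 0.74082 × 0.89048 = 0.48871
Parallel ([0.82412] and [0.48871]): 1 − (1 − 0.82412)(1 − 0.48871) = 0.910

0.910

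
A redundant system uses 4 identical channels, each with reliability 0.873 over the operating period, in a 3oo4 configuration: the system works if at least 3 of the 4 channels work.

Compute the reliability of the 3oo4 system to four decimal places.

R = Σ_{i=3}^{4} C(4,i) p^i (1−p)^{4−i} with p = 0.873
C(4,3)·0.873^3·0.127^1 = 0.337992
C(4,4)·0.873^4·0.127^0 = 0.580841
Sum = 0.9188

0.9188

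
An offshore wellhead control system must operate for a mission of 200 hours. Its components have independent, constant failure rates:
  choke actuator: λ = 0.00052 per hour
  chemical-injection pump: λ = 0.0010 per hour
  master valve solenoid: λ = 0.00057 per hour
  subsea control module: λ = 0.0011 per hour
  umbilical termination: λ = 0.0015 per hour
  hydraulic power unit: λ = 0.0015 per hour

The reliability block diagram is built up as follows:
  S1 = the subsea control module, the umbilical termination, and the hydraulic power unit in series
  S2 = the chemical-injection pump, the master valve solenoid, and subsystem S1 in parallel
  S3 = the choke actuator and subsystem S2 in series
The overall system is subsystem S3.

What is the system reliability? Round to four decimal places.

R(choke actuator) = exp(−0.00052 × 200) = 0.901225
R(chemical-injection pump) = exp(−0.0010 × 200) = 0.818731
R(master valve solenoid) = exp(−0.00057 × 200) = 0.892258
R(subsea control module) = exp(−0.0011 × 200) = 0.802519
R(umbilical termination) = exp(−0.0015 × 200) = 0.740818
R(hydraulic power unit) = exp(−0.0015 × 200) = 0.740818
Series (subsea control module, umbilical termination, and hydraulic power unit): 0.802519 × 0.740818 × 0.740818 = 0.440432
Parallel (chemical-injection pump, master valve solenoid, and [0.440432]): 1 − (1 − 0.818731)(1 − 0.892258)(1 − 0.440432) = 0.989071
Series (choke actuator and [0.989071]): 0.901225 × 0.989071 = 0.8914

0.8914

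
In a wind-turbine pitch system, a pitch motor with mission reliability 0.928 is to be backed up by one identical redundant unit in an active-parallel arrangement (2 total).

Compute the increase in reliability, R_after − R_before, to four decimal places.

0.0668

R_before = 0.928
R_after = 1 − (1 − 0.928)^2 = 0.9948
ΔR = 0.9948 − 0.928 = 0.0668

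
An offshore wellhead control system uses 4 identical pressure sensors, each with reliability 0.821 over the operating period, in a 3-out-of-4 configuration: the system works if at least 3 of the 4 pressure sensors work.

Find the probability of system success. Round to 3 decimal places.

R = Σ_{i=3}^{4} C(4,i) p^i (1−p)^{4−i} with p = 0.821
C(4,3)·0.821^3·0.179^1 = 0.39623
C(4,4)·0.821^4·0.179^0 = 0.45433
Sum = 0.851

0.851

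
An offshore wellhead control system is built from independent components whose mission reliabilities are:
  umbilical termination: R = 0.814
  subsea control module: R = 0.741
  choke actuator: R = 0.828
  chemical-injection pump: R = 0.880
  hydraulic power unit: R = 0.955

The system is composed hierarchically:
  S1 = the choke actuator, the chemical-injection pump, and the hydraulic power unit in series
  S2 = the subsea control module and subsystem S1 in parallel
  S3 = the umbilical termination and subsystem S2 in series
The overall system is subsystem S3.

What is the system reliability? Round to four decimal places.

0.7499

Series (choke actuator, chemical-injection pump, and hydraulic power unit): 0.828000 × 0.880000 × 0.955000 = 0.695851
Parallel (subsea control module and [0.695851]): 1 − (1 − 0.741000)(1 − 0.695851) = 0.921225
Series (umbilical termination and [0.921225]): 0.814000 × 0.921225 = 0.7499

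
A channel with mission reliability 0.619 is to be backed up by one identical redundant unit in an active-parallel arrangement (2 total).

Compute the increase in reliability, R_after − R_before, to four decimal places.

0.2358

R_before = 0.619
R_after = 1 − (1 − 0.619)^2 = 0.8548
ΔR = 0.8548 − 0.619 = 0.2358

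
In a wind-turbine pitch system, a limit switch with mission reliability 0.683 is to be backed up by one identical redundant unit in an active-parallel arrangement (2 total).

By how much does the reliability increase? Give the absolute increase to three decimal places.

R_before = 0.683
R_after = 1 − (1 − 0.683)^2 = 0.900
ΔR = 0.900 − 0.683 = 0.217

0.217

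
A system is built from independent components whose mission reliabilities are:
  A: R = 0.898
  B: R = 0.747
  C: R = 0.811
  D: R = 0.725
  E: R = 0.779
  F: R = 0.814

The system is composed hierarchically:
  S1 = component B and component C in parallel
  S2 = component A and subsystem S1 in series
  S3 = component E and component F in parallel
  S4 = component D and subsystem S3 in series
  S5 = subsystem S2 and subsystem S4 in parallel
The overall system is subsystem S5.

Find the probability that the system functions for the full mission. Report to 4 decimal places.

0.9558

Parallel (B and C): 1 − (1 − 0.747000)(1 − 0.811000) = 0.952183
Series (A and [0.952183]): 0.898000 × 0.952183 = 0.855060
Parallel (E and F): 1 − (1 − 0.779000)(1 − 0.814000) = 0.958894
Series (D and [0.958894]): 0.725000 × 0.958894 = 0.695198
Parallel ([0.855060] and [0.695198]): 1 − (1 − 0.855060)(1 − 0.695198) = 0.9558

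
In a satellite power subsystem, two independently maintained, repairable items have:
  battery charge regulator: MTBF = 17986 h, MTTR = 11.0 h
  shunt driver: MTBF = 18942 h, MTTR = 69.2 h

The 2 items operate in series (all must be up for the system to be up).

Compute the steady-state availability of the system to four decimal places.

0.9958

A(battery charge regulator) = MTBF/(MTBF+MTTR) = 17986/(17986+11.0) = 0.999389
A(shunt driver) = MTBF/(MTBF+MTTR) = 18942/(18942+69.2) = 0.996360
Series availability: 0.999389 × 0.996360 = 0.9958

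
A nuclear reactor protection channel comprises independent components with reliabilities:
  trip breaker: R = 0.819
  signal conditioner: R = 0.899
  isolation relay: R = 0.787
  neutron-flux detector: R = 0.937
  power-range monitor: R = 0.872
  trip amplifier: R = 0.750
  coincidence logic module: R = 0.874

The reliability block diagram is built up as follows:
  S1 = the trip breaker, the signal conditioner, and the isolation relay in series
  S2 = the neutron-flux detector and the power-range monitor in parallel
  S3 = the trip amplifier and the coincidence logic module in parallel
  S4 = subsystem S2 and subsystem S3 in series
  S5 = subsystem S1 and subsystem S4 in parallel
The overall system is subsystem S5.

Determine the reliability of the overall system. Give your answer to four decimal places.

Series (trip breaker, signal conditioner, and isolation relay): 0.819000 × 0.899000 × 0.787000 = 0.579453
Parallel (neutron-flux detector and power-range monitor): 1 − (1 − 0.937000)(1 − 0.872000) = 0.991936
Parallel (trip amplifier and coincidence logic module): 1 − (1 − 0.750000)(1 − 0.874000) = 0.968500
Series ([0.991936] and [0.968500]): 0.991936 × 0.968500 = 0.960690
Parallel ([0.579453] and [0.960690]): 1 − (1 − 0.579453)(1 − 0.960690) = 0.9835

0.9835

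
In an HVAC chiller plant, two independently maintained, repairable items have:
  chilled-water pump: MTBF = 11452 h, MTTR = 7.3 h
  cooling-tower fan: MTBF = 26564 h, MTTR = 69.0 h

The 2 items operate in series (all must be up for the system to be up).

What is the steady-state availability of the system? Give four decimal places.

0.9968

A(chilled-water pump) = MTBF/(MTBF+MTTR) = 11452/(11452+7.3) = 0.999363
A(cooling-tower fan) = MTBF/(MTBF+MTTR) = 26564/(26564+69.0) = 0.997409
Series availability: 0.999363 × 0.997409 = 0.9968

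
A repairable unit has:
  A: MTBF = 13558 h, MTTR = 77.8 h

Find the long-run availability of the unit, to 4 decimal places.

0.9943

A(A) = MTBF/(MTBF+MTTR) = 13558/(13558+77.8) = 0.9943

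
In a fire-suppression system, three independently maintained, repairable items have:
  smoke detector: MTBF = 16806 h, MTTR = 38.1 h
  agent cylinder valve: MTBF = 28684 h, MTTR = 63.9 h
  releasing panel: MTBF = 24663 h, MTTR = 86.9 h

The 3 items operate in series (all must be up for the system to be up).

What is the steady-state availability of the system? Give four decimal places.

A(smoke detector) = MTBF/(MTBF+MTTR) = 16806/(16806+38.1) = 0.997738
A(agent cylinder valve) = MTBF/(MTBF+MTTR) = 28684/(28684+63.9) = 0.997777
A(releasing panel) = MTBF/(MTBF+MTTR) = 24663/(24663+86.9) = 0.996489
Series availability: 0.997738 × 0.997777 × 0.996489 = 0.9920

0.9920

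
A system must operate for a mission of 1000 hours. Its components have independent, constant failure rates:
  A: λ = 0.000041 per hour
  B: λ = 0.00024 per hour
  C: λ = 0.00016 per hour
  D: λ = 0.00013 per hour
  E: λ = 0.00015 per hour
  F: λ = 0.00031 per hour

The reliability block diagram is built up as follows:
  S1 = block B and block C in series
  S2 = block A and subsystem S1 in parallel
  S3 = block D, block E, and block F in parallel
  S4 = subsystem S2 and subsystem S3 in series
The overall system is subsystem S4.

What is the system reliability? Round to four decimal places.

R(A) = exp(−0.000041 × 1000) = 0.959829
R(B) = exp(−0.00024 × 1000) = 0.786628
R(C) = exp(−0.00016 × 1000) = 0.852144
R(D) = exp(−0.00013 × 1000) = 0.878095
R(E) = exp(−0.00015 × 1000) = 0.860708
R(F) = exp(−0.00031 × 1000) = 0.733447
Series (B and C): 0.786628 × 0.852144 = 0.670320
Parallel (A and [0.670320]): 1 − (1 − 0.959829)(1 − 0.670320) = 0.986756
Parallel (D, E, and F): 1 − (1 − 0.878095)(1 − 0.860708)(1 − 0.733447) = 0.995474
Series ([0.986756] and [0.995474]): 0.986756 × 0.995474 = 0.9823

0.9823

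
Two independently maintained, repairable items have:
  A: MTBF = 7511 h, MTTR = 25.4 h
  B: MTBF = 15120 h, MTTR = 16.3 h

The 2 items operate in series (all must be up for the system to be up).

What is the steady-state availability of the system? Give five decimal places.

0.99556

A(A) = MTBF/(MTBF+MTTR) = 7511/(7511+25.4) = 0.996630
A(B) = MTBF/(MTBF+MTTR) = 15120/(15120+16.3) = 0.998923
Series availability: 0.996630 × 0.998923 = 0.99556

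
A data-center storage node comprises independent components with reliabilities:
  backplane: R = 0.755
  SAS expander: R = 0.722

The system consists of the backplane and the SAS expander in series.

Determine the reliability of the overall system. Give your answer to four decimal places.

0.5451

Series (backplane and SAS expander): 0.755000 × 0.722000 = 0.5451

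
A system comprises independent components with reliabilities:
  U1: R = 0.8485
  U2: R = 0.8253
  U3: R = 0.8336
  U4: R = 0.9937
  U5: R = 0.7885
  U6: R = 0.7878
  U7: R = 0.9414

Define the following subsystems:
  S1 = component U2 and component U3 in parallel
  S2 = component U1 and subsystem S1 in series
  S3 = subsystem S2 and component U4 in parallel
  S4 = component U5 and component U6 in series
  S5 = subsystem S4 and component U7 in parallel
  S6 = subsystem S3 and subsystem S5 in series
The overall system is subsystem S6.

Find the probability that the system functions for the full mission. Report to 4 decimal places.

Parallel (U2 and U3): 1 − (1 − 0.825300)(1 − 0.833600) = 0.970930
Series (U1 and [0.970930]): 0.848500 × 0.970930 = 0.823834
Parallel ([0.823834] and U4): 1 − (1 − 0.823834)(1 − 0.993700) = 0.998890
Series (U5 and U6): 0.788500 × 0.787800 = 0.621180
Parallel ([0.621180] and U7): 1 − (1 − 0.621180)(1 − 0.941400) = 0.977801
Series ([0.998890] and [0.977801]): 0.998890 × 0.977801 = 0.9767

0.9767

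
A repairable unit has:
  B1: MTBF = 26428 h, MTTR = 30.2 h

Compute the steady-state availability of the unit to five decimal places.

0.99886

A(B1) = MTBF/(MTBF+MTTR) = 26428/(26428+30.2) = 0.99886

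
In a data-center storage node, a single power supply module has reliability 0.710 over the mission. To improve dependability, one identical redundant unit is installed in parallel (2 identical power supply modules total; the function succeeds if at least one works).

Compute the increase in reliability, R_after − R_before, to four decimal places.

0.2059

R_before = 0.710
R_after = 1 − (1 − 0.710)^2 = 0.9159
ΔR = 0.9159 − 0.710 = 0.2059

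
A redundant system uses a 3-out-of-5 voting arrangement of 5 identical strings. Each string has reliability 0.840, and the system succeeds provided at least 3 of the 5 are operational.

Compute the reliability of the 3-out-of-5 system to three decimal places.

0.968

R = Σ_{i=3}^{5} C(5,i) p^i (1−p)^{5−i} with p = 0.840
C(5,3)·0.840^3·0.160^2 = 0.15173
C(5,4)·0.840^4·0.160^1 = 0.39830
C(5,5)·0.840^5·0.160^0 = 0.41821
Sum = 0.968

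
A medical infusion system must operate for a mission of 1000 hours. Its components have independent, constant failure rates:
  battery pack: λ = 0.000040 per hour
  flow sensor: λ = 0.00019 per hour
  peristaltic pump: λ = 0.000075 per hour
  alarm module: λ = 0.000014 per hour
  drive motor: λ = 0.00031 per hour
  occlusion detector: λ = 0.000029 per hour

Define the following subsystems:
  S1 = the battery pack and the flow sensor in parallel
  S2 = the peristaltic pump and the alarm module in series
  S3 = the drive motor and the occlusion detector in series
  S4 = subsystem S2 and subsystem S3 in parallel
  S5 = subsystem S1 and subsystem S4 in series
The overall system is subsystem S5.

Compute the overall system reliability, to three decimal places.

R(battery pack) = exp(−0.000040 × 1000) = 0.96079
R(flow sensor) = exp(−0.00019 × 1000) = 0.82696
R(peristaltic pump) = exp(−0.000075 × 1000) = 0.92774
R(alarm module) = exp(−0.000014 × 1000) = 0.98610
R(drive motor) = exp(−0.00031 × 1000) = 0.73345
R(occlusion detector) = exp(−0.000029 × 1000) = 0.97142
Parallel (battery pack and flow sensor): 1 − (1 − 0.96079)(1 − 0.82696) = 0.99322
Series (peristaltic pump and alarm module): 0.92774 × 0.98610 = 0.91484
Series (drive motor and occlusion detector): 0.73345 × 0.97142 = 0.71249
Parallel ([0.91484] and [0.71249]): 1 − (1 − 0.91484)(1 − 0.71249) = 0.97552
Series ([0.99322] and [0.97552]): 0.99322 × 0.97552 = 0.969

0.969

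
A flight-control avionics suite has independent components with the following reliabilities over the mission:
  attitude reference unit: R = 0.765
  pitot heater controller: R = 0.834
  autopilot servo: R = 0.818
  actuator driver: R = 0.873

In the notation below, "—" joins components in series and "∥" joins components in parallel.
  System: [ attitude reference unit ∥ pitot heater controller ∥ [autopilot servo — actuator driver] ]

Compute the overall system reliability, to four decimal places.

Series (autopilot servo and actuator driver): 0.818000 × 0.873000 = 0.714114
Parallel (attitude reference unit, pitot heater controller, and [0.714114]): 1 − (1 − 0.765000)(1 − 0.834000)(1 − 0.714114) = 0.9888

0.9888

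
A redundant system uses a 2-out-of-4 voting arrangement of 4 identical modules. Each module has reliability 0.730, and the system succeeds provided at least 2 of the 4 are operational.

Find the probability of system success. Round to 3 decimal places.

R = Σ_{i=2}^{4} C(4,i) p^i (1−p)^{4−i} with p = 0.730
C(4,2)·0.730^2·0.270^2 = 0.23309
C(4,3)·0.730^3·0.270^1 = 0.42014
C(4,4)·0.730^4·0.270^0 = 0.28398
Sum = 0.937

0.937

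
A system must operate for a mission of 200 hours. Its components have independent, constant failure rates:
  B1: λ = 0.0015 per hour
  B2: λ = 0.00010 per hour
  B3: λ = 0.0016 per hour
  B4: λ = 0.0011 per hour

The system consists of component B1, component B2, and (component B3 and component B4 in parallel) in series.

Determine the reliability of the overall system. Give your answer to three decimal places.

0.687

R(B1) = exp(−0.0015 × 200) = 0.74082
R(B2) = exp(−0.00010 × 200) = 0.98020
R(B3) = exp(−0.0016 × 200) = 0.72615
R(B4) = exp(−0.0011 × 200) = 0.80252
Parallel (B3 and B4): 1 − (1 − 0.72615)(1 − 0.80252) = 0.94592
Series (B1, B2, and [0.94592]): 0.74082 × 0.98020 × 0.94592 = 0.687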